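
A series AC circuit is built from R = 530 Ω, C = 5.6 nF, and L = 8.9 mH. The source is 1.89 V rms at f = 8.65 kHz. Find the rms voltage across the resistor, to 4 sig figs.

ω = 2πf = 54350 rad/s
X_L = ωL = 483.7 Ω
X_C = 1/(ωC) = 3286 Ω
Net reactance X = X_L − X_C = -2802 Ω
Z = 530.0 − j2802 Ω
|Z| = √(530.0² + 2802²) = 2852 Ω
I = V/|Z| = 662.8 μA
V_R = I·|Z_R| = 0.0006628 × 530.0 = 0.3513 V

0.3513 V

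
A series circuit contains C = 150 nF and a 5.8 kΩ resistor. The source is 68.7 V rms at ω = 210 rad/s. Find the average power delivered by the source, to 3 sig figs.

X_C = 1/(ωC) = 31700 Ω
Z = 5800 − j31700 Ω
|Z| = √(5800² + 31700²) = 32300 Ω
∠Z = arctan(-31700/5800) = -79.6°
I = V/|Z| = 2.13 mA
P = VI cos φ = 68.7 × 0.00213 × cos(-79.6°) = 26.3 mW

26.3 mW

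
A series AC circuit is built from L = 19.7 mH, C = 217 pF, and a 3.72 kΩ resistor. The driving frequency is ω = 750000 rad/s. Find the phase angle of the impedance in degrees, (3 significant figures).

X_L = ωL = 14800 Ω
X_C = 1/(ωC) = 6140 Ω
Net reactance X = X_L − X_C = 8630 Ω
Z = 3720 + j8630 Ω
|Z| = √(3720² + 8630²) = 9400 Ω
∠Z = arctan(8630/3720) = 66.7°

66.7°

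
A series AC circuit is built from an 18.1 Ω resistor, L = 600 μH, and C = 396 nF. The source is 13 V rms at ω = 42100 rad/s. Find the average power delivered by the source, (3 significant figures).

X_L = ωL = 25.3 Ω
X_C = 1/(ωC) = 60.0 Ω
Net reactance X = X_L − X_C = -34.7 Ω
Z = 18.1 − j34.7 Ω
|Z| = √(18.1² + 34.7²) = 39.2 Ω
∠Z = arctan(-34.7/18.1) = -62.5°
I = V/|Z| = 332 mA
P = VI cos φ = 13 × 0.332 × cos(-62.5°) = 2.00 W

2.00 W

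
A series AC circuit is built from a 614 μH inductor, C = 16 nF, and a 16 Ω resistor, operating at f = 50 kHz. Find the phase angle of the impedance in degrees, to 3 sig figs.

-20.7°

ω = 2πf = 314200 rad/s
X_L = ωL = 193 Ω
X_C = 1/(ωC) = 199 Ω
Net reactance X = X_L − X_C = -6.05 Ω
Z = 16.0 − j6.05 Ω
|Z| = √(16.0² + 6.05²) = 17.1 Ω
∠Z = arctan(-6.05/16.0) = -20.7°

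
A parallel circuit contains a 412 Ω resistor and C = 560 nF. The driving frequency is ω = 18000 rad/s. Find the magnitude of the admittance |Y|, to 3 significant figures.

10.4 mS

X_C = 1/(ωC) = 99.2 Ω
Parallel: admittances add. Y = 1/R + jωC
Y = (0.00243 + j0.0101) S
|Y| = 0.0104 S → |Z| = 1/|Y| = 96.4 Ω, ∠Z = −∠Y = -76.5°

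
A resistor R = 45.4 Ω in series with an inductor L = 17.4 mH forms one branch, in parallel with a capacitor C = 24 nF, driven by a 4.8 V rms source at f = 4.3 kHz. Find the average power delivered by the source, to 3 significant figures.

4.69 mW

ω = 2πf = 27020 rad/s
X_L = ωL = 470 Ω
X_C = 1/(ωC) = 1540 Ω
Branch 1 (R+jX_L): Z₁ = 45.4 + j470 Ω, |Z₁| = 472 Ω
Branch 2 (−jX_C): Z₂ = −j1540 Ω
Parallel: Z = Z₁Z₂/(Z₁+Z₂), |Z| = 679 Ω, ∠Z = 82.1°
I = V/|Z| = 7.07 mA
P = VI cos φ = 4.8 × 0.00707 × cos(82.1°) = 4.69 mW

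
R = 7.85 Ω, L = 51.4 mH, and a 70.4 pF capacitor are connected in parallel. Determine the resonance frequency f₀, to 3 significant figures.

83.7 kHz

ω₀ = 1/√(LC) = 1/√(0.0514 × 7.04e-11) = 525700 rad/s
f₀ = ω₀/(2π) = 83.7 kHz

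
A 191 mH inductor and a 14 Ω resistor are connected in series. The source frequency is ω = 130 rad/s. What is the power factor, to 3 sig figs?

X_L = ωL = 24.8 Ω
Z = 14.0 + j24.8 Ω
|Z| = √(14.0² + 24.8²) = 28.5 Ω
∠Z = arctan(24.8/14.0) = 60.6°
cos φ = cos(60.6°) = 0.491

0.491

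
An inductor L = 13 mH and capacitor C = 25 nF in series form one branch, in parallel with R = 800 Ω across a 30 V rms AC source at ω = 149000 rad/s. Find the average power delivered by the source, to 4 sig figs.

1.125 W

X_L = ωL = 1937 Ω
X_C = 1/(ωC) = 268.5 Ω
Branch 1: Z₁ = R = 800.0 Ω
Branch 2 (series LC): Z₂ = j(X_L − X_C) = j1669 Ω
Parallel: Z = Z₁Z₂/(Z₁+Z₂), |Z| = 721.4 Ω, ∠Z = 25.62°
I = V/|Z| = 41.59 mA
P = VI cos φ = 30 × 0.04159 × cos(25.62°) = 1.125 W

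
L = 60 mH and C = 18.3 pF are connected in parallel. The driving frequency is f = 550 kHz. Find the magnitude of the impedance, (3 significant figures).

ω = 2πf = 3.456e+06 rad/s
X_L = ωL = 207000 Ω
X_C = 1/(ωC) = 15800 Ω
Parallel: admittances add. Y = 1/(jωL) + jωC
Y = (0 + j5.84e-05) S
|Y| = 5.84e-05 S → |Z| = 1/|Y| = 17100 Ω, ∠Z = −∠Y = -90.0°

17100 Ω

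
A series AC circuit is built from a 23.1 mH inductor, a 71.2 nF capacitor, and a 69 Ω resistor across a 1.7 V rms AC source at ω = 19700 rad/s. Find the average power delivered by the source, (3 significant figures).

X_L = ωL = 455 Ω
X_C = 1/(ωC) = 713 Ω
Net reactance X = X_L − X_C = -258 Ω
Z = 69.0 − j258 Ω
|Z| = √(69.0² + 258²) = 267 Ω
∠Z = arctan(-258/69.0) = -75.0°
I = V/|Z| = 6.37 mA
P = VI cos φ = 1.7 × 0.00637 × cos(-75.0°) = 2.80 mW

2.80 mW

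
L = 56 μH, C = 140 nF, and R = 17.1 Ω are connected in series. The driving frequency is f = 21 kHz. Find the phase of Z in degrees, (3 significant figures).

ω = 2πf = 131900 rad/s
X_L = ωL = 7.39 Ω
X_C = 1/(ωC) = 54.1 Ω
Net reactance X = X_L − X_C = -46.7 Ω
Z = 17.1 − j46.7 Ω
|Z| = √(17.1² + 46.7²) = 49.8 Ω
∠Z = arctan(-46.7/17.1) = -69.9°

-69.9°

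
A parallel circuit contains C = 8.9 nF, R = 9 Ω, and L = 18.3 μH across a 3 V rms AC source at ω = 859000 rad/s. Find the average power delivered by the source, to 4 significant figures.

1000 mW

X_L = ωL = 15.72 Ω
X_C = 1/(ωC) = 130.8 Ω
Parallel: admittances add. Y = 1/R + 1/(jωL) + jωC
Y = (0.1111 − j0.05597) S
|Y| = 0.1244 S → |Z| = 1/|Y| = 8.038 Ω, ∠Z = −∠Y = 26.74°
I = V/|Z| = 373.2 mA
P = VI cos φ = 3 × 0.3732 × cos(26.74°) = 1000 mW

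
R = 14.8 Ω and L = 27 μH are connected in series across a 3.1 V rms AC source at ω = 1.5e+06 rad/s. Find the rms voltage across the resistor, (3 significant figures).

1.06 V

X_L = ωL = 40.5 Ω
Z = 14.8 + j40.5 Ω
|Z| = √(14.8² + 40.5²) = 43.1 Ω
I = V/|Z| = 71.9 mA
V_R = I·|Z_R| = 0.0719 × 14.8 = 1.06 V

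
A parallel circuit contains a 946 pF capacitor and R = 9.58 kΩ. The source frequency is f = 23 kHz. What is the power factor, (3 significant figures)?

ω = 2πf = 144500 rad/s
X_C = 1/(ωC) = 7310 Ω
Parallel: admittances add. Y = 1/R + jωC
Y = (0.000104 + j0.000137) S
|Y| = 0.000172 S → |Z| = 1/|Y| = 5810 Ω, ∠Z = −∠Y = -52.6°
cos φ = cos(-52.6°) = 0.607

0.607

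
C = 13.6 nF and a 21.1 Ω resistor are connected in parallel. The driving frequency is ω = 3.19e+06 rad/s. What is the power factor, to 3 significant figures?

0.738

X_C = 1/(ωC) = 23.0 Ω
Parallel: admittances add. Y = 1/R + jωC
Y = (0.0474 + j0.0434) S
|Y| = 0.0643 S → |Z| = 1/|Y| = 15.6 Ω, ∠Z = −∠Y = -42.5°
cos φ = cos(-42.5°) = 0.738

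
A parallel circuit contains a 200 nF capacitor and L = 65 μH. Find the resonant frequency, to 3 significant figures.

44.1 kHz

ω₀ = 1/√(LC) = 1/√(6.5e-05 × 2e-07) = 277400 rad/s
f₀ = ω₀/(2π) = 44.1 kHz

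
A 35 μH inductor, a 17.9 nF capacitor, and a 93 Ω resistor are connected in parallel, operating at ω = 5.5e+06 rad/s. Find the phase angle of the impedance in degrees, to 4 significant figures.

X_L = ωL = 192.5 Ω
X_C = 1/(ωC) = 10.16 Ω
Parallel: admittances add. Y = 1/R + 1/(jωL) + jωC
Y = (0.01075 + j0.09326) S
|Y| = 0.09387 S → |Z| = 1/|Y| = 10.65 Ω, ∠Z = −∠Y = -83.42°

-83.42°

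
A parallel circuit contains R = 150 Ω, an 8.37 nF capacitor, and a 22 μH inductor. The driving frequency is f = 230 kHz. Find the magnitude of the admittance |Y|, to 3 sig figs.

20.5 mS

ω = 2πf = 1.445e+06 rad/s
X_L = ωL = 31.8 Ω
X_C = 1/(ωC) = 82.7 Ω
Parallel: admittances add. Y = 1/R + 1/(jωL) + jωC
Y = (0.00667 − j0.0194) S
|Y| = 0.0205 S → |Z| = 1/|Y| = 48.8 Ω, ∠Z = −∠Y = 71.0°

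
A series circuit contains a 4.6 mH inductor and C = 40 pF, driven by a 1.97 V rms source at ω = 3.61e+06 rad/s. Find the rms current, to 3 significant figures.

X_L = ωL = 16600 Ω
X_C = 1/(ωC) = 6930 Ω
Net reactance X = X_L − X_C = 9680 Ω
Z = j9680 Ω
|Z| = √(0² + 9680²) = 9680 Ω
I = V/|Z| = 1.97/9680 = 203 μA

203 μA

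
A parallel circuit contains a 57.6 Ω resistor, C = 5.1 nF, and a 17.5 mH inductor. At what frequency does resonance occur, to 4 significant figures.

ω₀ = 1/√(LC) = 1/√(0.0175 × 5.1e-09) = 105900 rad/s
f₀ = ω₀/(2π) = 16.85 kHz

16.85 kHz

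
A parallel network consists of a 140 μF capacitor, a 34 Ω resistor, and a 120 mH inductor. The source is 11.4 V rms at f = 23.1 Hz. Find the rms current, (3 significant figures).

ω = 2πf = 145.1 rad/s
X_L = ωL = 17.4 Ω
X_C = 1/(ωC) = 49.2 Ω
Parallel: admittances add. Y = 1/R + 1/(jωL) + jωC
Y = (0.0294 − j0.0371) S
|Y| = 0.0473 S → |Z| = 1/|Y| = 21.1 Ω, ∠Z = −∠Y = 51.6°
I = V/|Z| = 11.4/21.1 = 540 mA

540 mA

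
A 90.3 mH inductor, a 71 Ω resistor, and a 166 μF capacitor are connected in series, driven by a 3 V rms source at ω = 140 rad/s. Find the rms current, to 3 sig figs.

X_L = ωL = 12.6 Ω
X_C = 1/(ωC) = 43.0 Ω
Net reactance X = X_L − X_C = -30.4 Ω
Z = 71.0 − j30.4 Ω
|Z| = √(71.0² + 30.4²) = 77.2 Ω
I = V/|Z| = 3/77.2 = 38.8 mA

38.8 mA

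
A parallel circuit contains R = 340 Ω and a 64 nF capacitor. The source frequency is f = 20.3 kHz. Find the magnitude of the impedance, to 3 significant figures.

ω = 2πf = 127500 rad/s
X_C = 1/(ωC) = 123 Ω
Parallel: admittances add. Y = 1/R + jωC
Y = (0.00294 + j0.00816) S
|Y| = 0.00868 S → |Z| = 1/|Y| = 115 Ω, ∠Z = −∠Y = -70.2°

115 Ω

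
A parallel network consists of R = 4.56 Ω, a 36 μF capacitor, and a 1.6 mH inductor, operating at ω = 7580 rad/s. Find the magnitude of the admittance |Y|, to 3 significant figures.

X_L = ωL = 12.1 Ω
X_C = 1/(ωC) = 3.66 Ω
Parallel: admittances add. Y = 1/R + 1/(jωL) + jωC
Y = (0.219 + j0.190) S
|Y| = 0.290 S → |Z| = 1/|Y| = 3.44 Ω, ∠Z = −∠Y = -41.0°

290 mS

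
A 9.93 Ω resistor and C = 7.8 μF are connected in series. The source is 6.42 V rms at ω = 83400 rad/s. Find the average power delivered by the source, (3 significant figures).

4.05 W

X_C = 1/(ωC) = 1.54 Ω
Z = 9.93 − j1.54 Ω
|Z| = √(9.93² + 1.54²) = 10.0 Ω
∠Z = arctan(-1.54/9.93) = -8.80°
I = V/|Z| = 639 mA
P = VI cos φ = 6.42 × 0.639 × cos(-8.80°) = 4.05 W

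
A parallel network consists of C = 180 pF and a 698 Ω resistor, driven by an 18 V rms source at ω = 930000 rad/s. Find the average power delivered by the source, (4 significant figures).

X_C = 1/(ωC) = 5974 Ω
Parallel: admittances add. Y = 1/R + jωC
Y = (0.001433 + j0.0001674) S
|Y| = 0.001442 S → |Z| = 1/|Y| = 693.3 Ω, ∠Z = −∠Y = -6.665°
I = V/|Z| = 25.96 mA
P = VI cos φ = 18 × 0.02596 × cos(-6.665°) = 464.2 mW

464.2 mW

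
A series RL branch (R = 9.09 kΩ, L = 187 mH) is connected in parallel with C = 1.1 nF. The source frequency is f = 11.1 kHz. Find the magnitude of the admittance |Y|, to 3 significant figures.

43.9 μS

ω = 2πf = 69740 rad/s
X_L = ωL = 13000 Ω
X_C = 1/(ωC) = 13000 Ω
Branch 1 (R+jX_L): Z₁ = 9090 + j13000 Ω, |Z₁| = 15900 Ω
Branch 2 (−jX_C): Z₂ = −j13000 Ω
Parallel: Z = Z₁Z₂/(Z₁+Z₂), |Z| = 22800 Ω, ∠Z = -34.9°
|Y| = 1/|Z| = 43.9 μS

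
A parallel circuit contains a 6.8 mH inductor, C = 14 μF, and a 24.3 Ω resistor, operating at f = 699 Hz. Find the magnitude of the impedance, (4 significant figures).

ω = 2πf = 4392 rad/s
X_L = ωL = 29.87 Ω
X_C = 1/(ωC) = 16.26 Ω
Parallel: admittances add. Y = 1/R + 1/(jωL) + jωC
Y = (0.04115 + j0.02800) S
|Y| = 0.04978 S → |Z| = 1/|Y| = 20.09 Ω, ∠Z = −∠Y = -34.23°

20.09 Ω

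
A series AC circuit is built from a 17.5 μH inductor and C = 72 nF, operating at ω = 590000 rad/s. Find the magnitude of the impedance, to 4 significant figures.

13.22 Ω

X_L = ωL = 10.32 Ω
X_C = 1/(ωC) = 23.54 Ω
Net reactance X = X_L − X_C = -13.22 Ω
Z = − j13.22 Ω
|Z| = √(0² + 13.22²) = 13.22 Ω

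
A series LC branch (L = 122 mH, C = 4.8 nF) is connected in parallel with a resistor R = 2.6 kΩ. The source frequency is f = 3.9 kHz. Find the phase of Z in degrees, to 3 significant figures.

-25.3°

ω = 2πf = 24500 rad/s
X_L = ωL = 2990 Ω
X_C = 1/(ωC) = 8500 Ω
Branch 1: Z₁ = R = 2600 Ω
Branch 2 (series LC): Z₂ = j(X_L − X_C) = −j5510 Ω
Parallel: Z = Z₁Z₂/(Z₁+Z₂), |Z| = 2350 Ω, ∠Z = -25.3°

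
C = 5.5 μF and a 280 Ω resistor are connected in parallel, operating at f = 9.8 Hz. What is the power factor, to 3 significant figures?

ω = 2πf = 61.58 rad/s
X_C = 1/(ωC) = 2950 Ω
Parallel: admittances add. Y = 1/R + jωC
Y = (0.00357 + j0.000339) S
|Y| = 0.00359 S → |Z| = 1/|Y| = 279 Ω, ∠Z = −∠Y = -5.42°
cos φ = cos(-5.42°) = 0.996

0.996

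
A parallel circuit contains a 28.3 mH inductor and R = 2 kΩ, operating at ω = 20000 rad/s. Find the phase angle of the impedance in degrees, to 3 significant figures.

74.2°

X_L = ωL = 566 Ω
Parallel: admittances add. Y = 1/R + 1/(jωL)
Y = (0.000500 − j0.00177) S
|Y| = 0.00184 S → |Z| = 1/|Y| = 545 Ω, ∠Z = −∠Y = 74.2°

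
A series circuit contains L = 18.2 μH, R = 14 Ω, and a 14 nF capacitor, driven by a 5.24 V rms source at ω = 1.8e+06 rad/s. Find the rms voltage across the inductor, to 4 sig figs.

X_L = ωL = 32.76 Ω
X_C = 1/(ωC) = 39.68 Ω
Net reactance X = X_L − X_C = -6.923 Ω
Z = 14.00 − j6.923 Ω
|Z| = √(14.00² + 6.923²) = 15.62 Ω
I = V/|Z| = 335.5 mA
V_L = I·|Z_L| = 0.3355 × 32.76 = 10.99 V

10.99 V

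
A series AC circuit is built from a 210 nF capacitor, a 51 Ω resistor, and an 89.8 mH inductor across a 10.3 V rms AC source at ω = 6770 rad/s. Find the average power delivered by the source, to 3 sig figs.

X_L = ωL = 608 Ω
X_C = 1/(ωC) = 703 Ω
Net reactance X = X_L − X_C = -95.4 Ω
Z = 51.0 − j95.4 Ω
|Z| = √(51.0² + 95.4²) = 108 Ω
∠Z = arctan(-95.4/51.0) = -61.9°
I = V/|Z| = 95.2 mA
P = VI cos φ = 10.3 × 0.0952 × cos(-61.9°) = 462 mW

462 mW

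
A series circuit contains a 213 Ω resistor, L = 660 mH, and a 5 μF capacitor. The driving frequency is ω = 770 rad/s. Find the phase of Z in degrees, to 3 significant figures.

X_L = ωL = 508 Ω
X_C = 1/(ωC) = 260 Ω
Net reactance X = X_L − X_C = 248 Ω
Z = 213 + j248 Ω
|Z| = √(213² + 248²) = 327 Ω
∠Z = arctan(248/213) = 49.4°

49.4°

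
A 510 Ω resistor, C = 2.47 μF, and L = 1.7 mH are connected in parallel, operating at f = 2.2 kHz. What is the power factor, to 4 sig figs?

0.2270

ω = 2πf = 13820 rad/s
X_L = ωL = 23.50 Ω
X_C = 1/(ωC) = 29.29 Ω
Parallel: admittances add. Y = 1/R + 1/(jωL) + jωC
Y = (0.001961 − j0.008412) S
|Y| = 0.008637 S → |Z| = 1/|Y| = 115.8 Ω, ∠Z = −∠Y = 76.88°
cos φ = cos(76.88°) = 0.2270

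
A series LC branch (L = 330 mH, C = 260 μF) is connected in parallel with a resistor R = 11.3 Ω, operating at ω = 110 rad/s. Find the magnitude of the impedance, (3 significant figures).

X_L = ωL = 36.3 Ω
X_C = 1/(ωC) = 35.0 Ω
Branch 1: Z₁ = R = 11.3 Ω
Branch 2 (series LC): Z₂ = j(X_L − X_C) = j1.33 Ω
Parallel: Z = Z₁Z₂/(Z₁+Z₂), |Z| = 1.33 Ω, ∠Z = 83.3°

1.33 Ω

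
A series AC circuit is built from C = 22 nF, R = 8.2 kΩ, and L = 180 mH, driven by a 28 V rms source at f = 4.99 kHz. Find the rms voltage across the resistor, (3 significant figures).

24.9 V

ω = 2πf = 31350 rad/s
X_L = ωL = 5640 Ω
X_C = 1/(ωC) = 1450 Ω
Net reactance X = X_L − X_C = 4190 Ω
Z = 8200 + j4190 Ω
|Z| = √(8200² + 4190²) = 9210 Ω
I = V/|Z| = 3.04 mA
V_R = I·|Z_R| = 0.00304 × 8200 = 24.9 V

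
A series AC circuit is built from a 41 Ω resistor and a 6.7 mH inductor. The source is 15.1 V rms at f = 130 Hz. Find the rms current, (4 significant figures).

ω = 2πf = 816.8 rad/s
X_L = ωL = 5.473 Ω
Z = 41.00 + j5.473 Ω
|Z| = √(41.00² + 5.473²) = 41.36 Ω
I = V/|Z| = 15.1/41.36 = 365.1 mA

365.1 mA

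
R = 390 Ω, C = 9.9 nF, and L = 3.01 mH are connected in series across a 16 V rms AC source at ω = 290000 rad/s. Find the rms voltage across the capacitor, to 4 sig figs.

X_L = ωL = 872.9 Ω
X_C = 1/(ωC) = 348.3 Ω
Net reactance X = X_L − X_C = 524.6 Ω
Z = 390.0 + j524.6 Ω
|Z| = √(390.0² + 524.6²) = 653.7 Ω
I = V/|Z| = 24.48 mA
V_C = I·|Z_C| = 0.02448 × 348.3 = 8.526 V

8.526 V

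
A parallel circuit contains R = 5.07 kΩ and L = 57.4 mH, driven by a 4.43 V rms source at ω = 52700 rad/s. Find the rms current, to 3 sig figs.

1.71 mA

X_L = ωL = 3020 Ω
Parallel: admittances add. Y = 1/R + 1/(jωL)
Y = (0.000197 − j0.000331) S
|Y| = 0.000385 S → |Z| = 1/|Y| = 2600 Ω, ∠Z = −∠Y = 59.2°
I = V/|Z| = 4.43/2600 = 1.71 mA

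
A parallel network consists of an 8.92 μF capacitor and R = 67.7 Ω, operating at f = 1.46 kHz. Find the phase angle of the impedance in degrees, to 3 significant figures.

-79.8°

ω = 2πf = 9173 rad/s
X_C = 1/(ωC) = 12.2 Ω
Parallel: admittances add. Y = 1/R + jωC
Y = (0.0148 + j0.0818) S
|Y| = 0.0831 S → |Z| = 1/|Y| = 12.0 Ω, ∠Z = −∠Y = -79.8°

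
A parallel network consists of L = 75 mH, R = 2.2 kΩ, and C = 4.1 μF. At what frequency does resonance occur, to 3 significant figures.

ω₀ = 1/√(LC) = 1/√(0.075 × 4.1e-06) = 1803 rad/s
f₀ = ω₀/(2π) = 287 Hz

287 Hz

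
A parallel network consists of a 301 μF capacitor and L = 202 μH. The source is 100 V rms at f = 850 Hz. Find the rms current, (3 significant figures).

ω = 2πf = 5341 rad/s
X_L = ωL = 1.08 Ω
X_C = 1/(ωC) = 0.622 Ω
Parallel: admittances add. Y = 1/(jωL) + jωC
Y = (0 + j0.681) S
|Y| = 0.681 S → |Z| = 1/|Y| = 1.47 Ω, ∠Z = −∠Y = -90.0°
I = V/|Z| = 100/1.47 = 68.1 A

68.1 A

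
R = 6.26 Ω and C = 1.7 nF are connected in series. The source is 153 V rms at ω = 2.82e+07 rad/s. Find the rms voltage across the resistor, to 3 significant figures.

44.0 V

X_C = 1/(ωC) = 20.9 Ω
Z = 6.26 − j20.9 Ω
|Z| = √(6.26² + 20.9²) = 21.8 Ω
I = V/|Z| = 7.03 A
V_R = I·|Z_R| = 7.03 × 6.26 = 44.0 V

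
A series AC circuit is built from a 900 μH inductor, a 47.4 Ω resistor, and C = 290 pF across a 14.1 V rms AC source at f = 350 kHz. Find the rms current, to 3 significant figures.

ω = 2πf = 2.199e+06 rad/s
X_L = ωL = 1980 Ω
X_C = 1/(ωC) = 1570 Ω
Net reactance X = X_L − X_C = 411 Ω
Z = 47.4 + j411 Ω
|Z| = √(47.4² + 411²) = 414 Ω
I = V/|Z| = 14.1/414 = 34.1 mA

34.1 mA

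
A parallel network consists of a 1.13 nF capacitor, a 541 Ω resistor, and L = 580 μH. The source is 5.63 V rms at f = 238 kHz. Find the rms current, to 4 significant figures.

10.84 mA

ω = 2πf = 1.495e+06 rad/s
X_L = ωL = 867.3 Ω
X_C = 1/(ωC) = 591.8 Ω
Parallel: admittances add. Y = 1/R + 1/(jωL) + jωC
Y = (0.001848 + j0.0005368) S
|Y| = 0.001925 S → |Z| = 1/|Y| = 519.5 Ω, ∠Z = −∠Y = -16.19°
I = V/|Z| = 5.63/519.5 = 10.84 mA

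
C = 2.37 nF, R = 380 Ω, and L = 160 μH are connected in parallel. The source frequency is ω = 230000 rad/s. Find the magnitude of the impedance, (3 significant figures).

37.4 Ω

X_L = ωL = 36.8 Ω
X_C = 1/(ωC) = 1830 Ω
Parallel: admittances add. Y = 1/R + 1/(jωL) + jωC
Y = (0.00263 − j0.0266) S
|Y| = 0.0268 S → |Z| = 1/|Y| = 37.4 Ω, ∠Z = −∠Y = 84.4°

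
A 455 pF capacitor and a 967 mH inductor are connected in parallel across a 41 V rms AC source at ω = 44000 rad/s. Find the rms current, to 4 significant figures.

X_L = ωL = 42550 Ω
X_C = 1/(ωC) = 49950 Ω
Parallel: admittances add. Y = 1/(jωL) + jωC
Y = (0 − j3.483e-06) S
|Y| = 3.483e-06 S → |Z| = 1/|Y| = 287100 Ω, ∠Z = −∠Y = 90.00°
I = V/|Z| = 41/287100 = 142.8 μA

142.8 μA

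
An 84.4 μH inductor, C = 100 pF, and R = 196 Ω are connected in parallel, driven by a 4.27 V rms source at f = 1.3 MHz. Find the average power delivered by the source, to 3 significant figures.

ω = 2πf = 8.168e+06 rad/s
X_L = ωL = 689 Ω
X_C = 1/(ωC) = 1220 Ω
Parallel: admittances add. Y = 1/R + 1/(jωL) + jωC
Y = (0.00510 − j0.000634) S
|Y| = 0.00514 S → |Z| = 1/|Y| = 195 Ω, ∠Z = −∠Y = 7.08°
I = V/|Z| = 22.0 mA
P = VI cos φ = 4.27 × 0.0220 × cos(7.08°) = 93.0 mW

93.0 mW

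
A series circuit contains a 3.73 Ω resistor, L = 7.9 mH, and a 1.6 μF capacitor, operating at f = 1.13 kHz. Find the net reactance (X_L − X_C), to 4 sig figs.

-31.94 Ω

ω = 2πf = 7100 rad/s
X_L = ωL = 56.09 Ω
X_C = 1/(ωC) = 88.03 Ω
X = 56.09 − 88.03 = -31.94 Ω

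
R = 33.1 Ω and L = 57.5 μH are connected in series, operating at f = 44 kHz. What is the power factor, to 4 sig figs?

0.9014

ω = 2πf = 276500 rad/s
X_L = ωL = 15.90 Ω
Z = 33.10 + j15.90 Ω
|Z| = √(33.10² + 15.90²) = 36.72 Ω
∠Z = arctan(15.90/33.10) = 25.65°
cos φ = cos(25.65°) = 0.9014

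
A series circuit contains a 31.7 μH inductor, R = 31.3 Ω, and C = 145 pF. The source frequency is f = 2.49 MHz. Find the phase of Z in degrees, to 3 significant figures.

ω = 2πf = 1.565e+07 rad/s
X_L = ωL = 496 Ω
X_C = 1/(ωC) = 441 Ω
Net reactance X = X_L − X_C = 55.1 Ω
Z = 31.3 + j55.1 Ω
|Z| = √(31.3² + 55.1²) = 63.4 Ω
∠Z = arctan(55.1/31.3) = 60.4°

60.4°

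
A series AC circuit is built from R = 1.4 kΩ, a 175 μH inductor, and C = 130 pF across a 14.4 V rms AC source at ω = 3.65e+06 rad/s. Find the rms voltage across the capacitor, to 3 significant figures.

15.0 V

X_L = ωL = 639 Ω
X_C = 1/(ωC) = 2110 Ω
Net reactance X = X_L − X_C = -1470 Ω
Z = 1400 − j1470 Ω
|Z| = √(1400² + 1470²) = 2030 Ω
I = V/|Z| = 7.10 mA
V_C = I·|Z_C| = 0.00710 × 2110 = 15.0 V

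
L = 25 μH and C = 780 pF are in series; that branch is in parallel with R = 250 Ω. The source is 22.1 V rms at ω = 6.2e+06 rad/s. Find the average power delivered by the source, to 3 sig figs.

X_L = ωL = 155 Ω
X_C = 1/(ωC) = 207 Ω
Branch 1: Z₁ = R = 250 Ω
Branch 2 (series LC): Z₂ = j(X_L − X_C) = −j51.8 Ω
Parallel: Z = Z₁Z₂/(Z₁+Z₂), |Z| = 50.7 Ω, ∠Z = -78.3°
I = V/|Z| = 436 mA
P = VI cos φ = 22.1 × 0.436 × cos(-78.3°) = 1.95 W

1.95 W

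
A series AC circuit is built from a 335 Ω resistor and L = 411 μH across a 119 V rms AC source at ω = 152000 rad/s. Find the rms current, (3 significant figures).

349 mA

X_L = ωL = 62.5 Ω
Z = 335 + j62.5 Ω
|Z| = √(335² + 62.5²) = 341 Ω
I = V/|Z| = 119/341 = 349 mA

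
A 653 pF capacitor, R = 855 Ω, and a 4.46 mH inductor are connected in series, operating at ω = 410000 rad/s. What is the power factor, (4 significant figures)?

0.4092

X_L = ωL = 1829 Ω
X_C = 1/(ωC) = 3735 Ω
Net reactance X = X_L − X_C = -1907 Ω
Z = 855.0 − j1907 Ω
|Z| = √(855.0² + 1907²) = 2089 Ω
∠Z = arctan(-1907/855.0) = -65.85°
cos φ = cos(-65.85°) = 0.4092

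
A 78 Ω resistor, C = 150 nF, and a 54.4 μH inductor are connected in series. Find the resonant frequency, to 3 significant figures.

55.7 kHz

ω₀ = 1/√(LC) = 1/√(5.44e-05 × 1.5e-07) = 350100 rad/s
f₀ = ω₀/(2π) = 55.7 kHz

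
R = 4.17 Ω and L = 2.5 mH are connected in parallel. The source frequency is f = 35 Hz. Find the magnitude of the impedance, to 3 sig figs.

ω = 2πf = 219.9 rad/s
X_L = ωL = 0.550 Ω
Parallel: admittances add. Y = 1/R + 1/(jωL)
Y = (0.240 − j1.82) S
|Y| = 1.83 S → |Z| = 1/|Y| = 0.545 Ω, ∠Z = −∠Y = 82.5°

0.545 Ω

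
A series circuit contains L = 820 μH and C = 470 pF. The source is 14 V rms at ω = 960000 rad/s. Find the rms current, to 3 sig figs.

X_L = ωL = 787 Ω
X_C = 1/(ωC) = 2220 Ω
Net reactance X = X_L − X_C = -1430 Ω
Z = − j1430 Ω
|Z| = √(0² + 1430²) = 1430 Ω
I = V/|Z| = 14/1430 = 9.80 mA

9.80 mA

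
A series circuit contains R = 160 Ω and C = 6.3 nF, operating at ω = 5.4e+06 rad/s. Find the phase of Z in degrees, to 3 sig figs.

X_C = 1/(ωC) = 29.4 Ω
Z = 160 − j29.4 Ω
|Z| = √(160² + 29.4²) = 163 Ω
∠Z = arctan(-29.4/160) = -10.4°

-10.4°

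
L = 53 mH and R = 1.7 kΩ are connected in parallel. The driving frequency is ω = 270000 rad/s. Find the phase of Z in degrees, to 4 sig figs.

X_L = ωL = 14310 Ω
Parallel: admittances add. Y = 1/R + 1/(jωL)
Y = (0.0005882 − j6.988e-05) S
|Y| = 0.0005924 S → |Z| = 1/|Y| = 1688 Ω, ∠Z = −∠Y = 6.775°

6.775°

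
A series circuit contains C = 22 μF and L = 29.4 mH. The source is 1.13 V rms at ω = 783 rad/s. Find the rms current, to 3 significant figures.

32.3 mA

X_L = ωL = 23.0 Ω
X_C = 1/(ωC) = 58.1 Ω
Net reactance X = X_L − X_C = -35.0 Ω
Z = − j35.0 Ω
|Z| = √(0² + 35.0²) = 35.0 Ω
I = V/|Z| = 1.13/35.0 = 32.3 mA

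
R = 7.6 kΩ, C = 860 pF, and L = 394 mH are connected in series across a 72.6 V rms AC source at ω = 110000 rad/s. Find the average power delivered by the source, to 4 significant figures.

35.40 mW

X_L = ωL = 43340 Ω
X_C = 1/(ωC) = 10570 Ω
Net reactance X = X_L − X_C = 32770 Ω
Z = 7600 + j32770 Ω
|Z| = √(7600² + 32770²) = 33640 Ω
∠Z = arctan(32770/7600) = 76.94°
I = V/|Z| = 2.158 mA
P = VI cos φ = 72.6 × 0.002158 × cos(76.94°) = 35.40 mW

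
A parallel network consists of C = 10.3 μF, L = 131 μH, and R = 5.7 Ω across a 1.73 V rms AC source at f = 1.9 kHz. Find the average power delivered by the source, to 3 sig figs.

ω = 2πf = 11940 rad/s
X_L = ωL = 1.56 Ω
X_C = 1/(ωC) = 8.13 Ω
Parallel: admittances add. Y = 1/R + 1/(jωL) + jωC
Y = (0.175 − j0.516) S
|Y| = 0.545 S → |Z| = 1/|Y| = 1.83 Ω, ∠Z = −∠Y = 71.2°
I = V/|Z| = 944 mA
P = VI cos φ = 1.73 × 0.944 × cos(71.2°) = 525 mW

525 mW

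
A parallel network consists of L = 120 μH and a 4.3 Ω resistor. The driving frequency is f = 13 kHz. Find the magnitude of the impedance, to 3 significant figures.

ω = 2πf = 81680 rad/s
X_L = ωL = 9.80 Ω
Parallel: admittances add. Y = 1/R + 1/(jωL)
Y = (0.233 − j0.102) S
|Y| = 0.254 S → |Z| = 1/|Y| = 3.94 Ω, ∠Z = −∠Y = 23.7°

3.94 Ω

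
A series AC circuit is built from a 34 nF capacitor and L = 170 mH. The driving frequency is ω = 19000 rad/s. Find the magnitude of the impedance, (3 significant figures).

X_L = ωL = 3230 Ω
X_C = 1/(ωC) = 1550 Ω
Net reactance X = X_L − X_C = 1680 Ω
Z = j1680 Ω
|Z| = √(0² + 1680²) = 1680 Ω

1680 Ω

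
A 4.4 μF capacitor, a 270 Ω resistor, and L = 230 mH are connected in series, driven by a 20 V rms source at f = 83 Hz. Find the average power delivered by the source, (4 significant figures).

625.5 mW

ω = 2πf = 521.5 rad/s
X_L = ωL = 119.9 Ω
X_C = 1/(ωC) = 435.8 Ω
Net reactance X = X_L − X_C = -315.9 Ω
Z = 270.0 − j315.9 Ω
|Z| = √(270.0² + 315.9²) = 415.5 Ω
∠Z = arctan(-315.9/270.0) = -49.48°
I = V/|Z| = 48.13 mA
P = VI cos φ = 20 × 0.04813 × cos(-49.48°) = 625.5 mW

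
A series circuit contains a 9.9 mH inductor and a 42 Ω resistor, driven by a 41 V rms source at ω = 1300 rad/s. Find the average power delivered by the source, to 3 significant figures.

X_L = ωL = 12.9 Ω
Z = 42.0 + j12.9 Ω
|Z| = √(42.0² + 12.9²) = 43.9 Ω
∠Z = arctan(12.9/42.0) = 17.0°
I = V/|Z| = 933 mA
P = VI cos φ = 41 × 0.933 × cos(17.0°) = 36.6 W

36.6 W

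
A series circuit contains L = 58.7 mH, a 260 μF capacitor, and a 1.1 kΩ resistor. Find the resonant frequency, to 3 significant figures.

40.7 Hz

ω₀ = 1/√(LC) = 1/√(0.0587 × 0.00026) = 256.0 rad/s
f₀ = ω₀/(2π) = 40.7 Hz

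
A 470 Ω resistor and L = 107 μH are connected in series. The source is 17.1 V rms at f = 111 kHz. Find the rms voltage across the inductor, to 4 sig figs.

2.682 V

ω = 2πf = 697400 rad/s
X_L = ωL = 74.63 Ω
Z = 470.0 + j74.63 Ω
|Z| = √(470.0² + 74.63²) = 475.9 Ω
I = V/|Z| = 35.93 mA
V_L = I·|Z_L| = 0.03593 × 74.63 = 2.682 V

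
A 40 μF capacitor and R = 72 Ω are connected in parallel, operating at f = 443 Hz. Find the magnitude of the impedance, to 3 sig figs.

8.91 Ω

ω = 2πf = 2783 rad/s
X_C = 1/(ωC) = 8.98 Ω
Parallel: admittances add. Y = 1/R + jωC
Y = (0.0139 + j0.111) S
|Y| = 0.112 S → |Z| = 1/|Y| = 8.91 Ω, ∠Z = −∠Y = -82.9°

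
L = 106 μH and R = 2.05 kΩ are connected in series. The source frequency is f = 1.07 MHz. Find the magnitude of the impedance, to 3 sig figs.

2170 Ω

ω = 2πf = 6.723e+06 rad/s
X_L = ωL = 713 Ω
Z = 2050 + j713 Ω
|Z| = √(2050² + 713²) = 2170 Ω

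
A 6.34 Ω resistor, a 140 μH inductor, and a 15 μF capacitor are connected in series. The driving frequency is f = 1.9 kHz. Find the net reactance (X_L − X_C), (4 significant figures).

-3.913 Ω

ω = 2πf = 11940 rad/s
X_L = ωL = 1.671 Ω
X_C = 1/(ωC) = 5.584 Ω
X = 1.671 − 5.584 = -3.913 Ω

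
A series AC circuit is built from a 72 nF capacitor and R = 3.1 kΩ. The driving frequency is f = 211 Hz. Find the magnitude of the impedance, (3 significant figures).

ω = 2πf = 1326 rad/s
X_C = 1/(ωC) = 10500 Ω
Z = 3100 − j10500 Ω
|Z| = √(3100² + 10500²) = 10900 Ω

10900 Ω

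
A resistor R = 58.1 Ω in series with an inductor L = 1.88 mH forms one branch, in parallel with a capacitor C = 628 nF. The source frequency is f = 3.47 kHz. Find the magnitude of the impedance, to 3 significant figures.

ω = 2πf = 21800 rad/s
X_L = ωL = 41.0 Ω
X_C = 1/(ωC) = 73.0 Ω
Branch 1 (R+jX_L): Z₁ = 58.1 + j41.0 Ω, |Z₁| = 71.1 Ω
Branch 2 (−jX_C): Z₂ = −j73.0 Ω
Parallel: Z = Z₁Z₂/(Z₁+Z₂), |Z| = 78.3 Ω, ∠Z = -25.9°

78.3 Ω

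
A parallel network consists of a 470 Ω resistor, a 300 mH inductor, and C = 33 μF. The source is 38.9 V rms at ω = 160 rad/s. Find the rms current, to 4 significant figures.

X_L = ωL = 48.00 Ω
X_C = 1/(ωC) = 189.4 Ω
Parallel: admittances add. Y = 1/R + 1/(jωL) + jωC
Y = (0.002128 − j0.01555) S
|Y| = 0.01570 S → |Z| = 1/|Y| = 63.70 Ω, ∠Z = −∠Y = 82.21°
I = V/|Z| = 38.9/63.70 = 610.7 mA

610.7 mA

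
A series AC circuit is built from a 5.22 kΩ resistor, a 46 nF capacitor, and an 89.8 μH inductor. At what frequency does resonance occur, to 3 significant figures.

ω₀ = 1/√(LC) = 1/√(8.98e-05 × 4.6e-08) = 492000 rad/s
f₀ = ω₀/(2π) = 78.3 kHz

78.3 kHz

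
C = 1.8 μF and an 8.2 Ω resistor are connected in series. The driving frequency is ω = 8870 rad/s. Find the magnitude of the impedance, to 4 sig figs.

63.17 Ω

X_C = 1/(ωC) = 62.63 Ω
Z = 8.200 − j62.63 Ω
|Z| = √(8.200² + 62.63²) = 63.17 Ω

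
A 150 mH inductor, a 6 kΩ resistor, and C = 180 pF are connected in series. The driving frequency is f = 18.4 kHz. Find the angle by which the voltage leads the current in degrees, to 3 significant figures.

-78.9°

ω = 2πf = 115600 rad/s
X_L = ωL = 17300 Ω
X_C = 1/(ωC) = 48100 Ω
Net reactance X = X_L − X_C = -30700 Ω
Z = 6000 − j30700 Ω
|Z| = √(6000² + 30700²) = 31300 Ω
∠Z = arctan(-30700/6000) = -78.9°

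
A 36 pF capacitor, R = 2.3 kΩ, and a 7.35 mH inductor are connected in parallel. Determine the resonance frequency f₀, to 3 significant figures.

ω₀ = 1/√(LC) = 1/√(0.00735 × 3.6e-11) = 1.944e+06 rad/s
f₀ = ω₀/(2π) = 309 kHz

309 kHz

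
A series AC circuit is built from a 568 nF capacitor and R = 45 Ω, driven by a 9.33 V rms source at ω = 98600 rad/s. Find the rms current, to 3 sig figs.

X_C = 1/(ωC) = 17.9 Ω
Z = 45.0 − j17.9 Ω
|Z| = √(45.0² + 17.9²) = 48.4 Ω
I = V/|Z| = 9.33/48.4 = 193 mA

193 mA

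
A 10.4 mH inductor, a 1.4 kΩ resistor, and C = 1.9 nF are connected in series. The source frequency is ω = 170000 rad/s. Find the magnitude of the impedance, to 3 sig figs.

1930 Ω

X_L = ωL = 1770 Ω
X_C = 1/(ωC) = 3100 Ω
Net reactance X = X_L − X_C = -1330 Ω
Z = 1400 − j1330 Ω
|Z| = √(1400² + 1330²) = 1930 Ω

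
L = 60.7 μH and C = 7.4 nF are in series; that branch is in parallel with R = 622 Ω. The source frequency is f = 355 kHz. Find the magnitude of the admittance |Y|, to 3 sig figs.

13.5 mS

ω = 2πf = 2.231e+06 rad/s
X_L = ωL = 135 Ω
X_C = 1/(ωC) = 60.6 Ω
Branch 1: Z₁ = R = 622 Ω
Branch 2 (series LC): Z₂ = j(X_L − X_C) = j74.8 Ω
Parallel: Z = Z₁Z₂/(Z₁+Z₂), |Z| = 74.3 Ω, ∠Z = 83.1°
|Y| = 1/|Z| = 13.5 mS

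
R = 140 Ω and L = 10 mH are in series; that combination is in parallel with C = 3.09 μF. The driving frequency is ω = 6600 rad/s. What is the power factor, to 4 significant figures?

0.3145

X_L = ωL = 66.00 Ω
X_C = 1/(ωC) = 49.03 Ω
Branch 1 (R+jX_L): Z₁ = 140.0 + j66.00 Ω, |Z₁| = 154.8 Ω
Branch 2 (−jX_C): Z₂ = −j49.03 Ω
Parallel: Z = Z₁Z₂/(Z₁+Z₂), |Z| = 53.82 Ω, ∠Z = -71.67°
cos φ = cos(-71.67°) = 0.3145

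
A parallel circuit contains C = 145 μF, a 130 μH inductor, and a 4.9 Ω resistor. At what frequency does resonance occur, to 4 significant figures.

1.159 kHz

ω₀ = 1/√(LC) = 1/√(0.00013 × 0.000145) = 7284 rad/s
f₀ = ω₀/(2π) = 1.159 kHz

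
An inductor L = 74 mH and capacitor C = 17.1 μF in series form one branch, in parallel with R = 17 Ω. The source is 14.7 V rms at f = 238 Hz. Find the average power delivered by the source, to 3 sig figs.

12.7 W

ω = 2πf = 1495 rad/s
X_L = ωL = 111 Ω
X_C = 1/(ωC) = 39.1 Ω
Branch 1: Z₁ = R = 17.0 Ω
Branch 2 (series LC): Z₂ = j(X_L − X_C) = j71.6 Ω
Parallel: Z = Z₁Z₂/(Z₁+Z₂), |Z| = 16.5 Ω, ∠Z = 13.4°
I = V/|Z| = 889 mA
P = VI cos φ = 14.7 × 0.889 × cos(13.4°) = 12.7 W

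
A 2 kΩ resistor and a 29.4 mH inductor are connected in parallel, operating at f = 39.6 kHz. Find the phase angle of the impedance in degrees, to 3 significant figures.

ω = 2πf = 248800 rad/s
X_L = ωL = 7320 Ω
Parallel: admittances add. Y = 1/R + 1/(jωL)
Y = (0.000500 − j0.000137) S
|Y| = 0.000518 S → |Z| = 1/|Y| = 1930 Ω, ∠Z = −∠Y = 15.3°

15.3°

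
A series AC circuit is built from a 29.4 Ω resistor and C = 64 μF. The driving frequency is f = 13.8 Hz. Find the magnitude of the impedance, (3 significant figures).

183 Ω

ω = 2πf = 86.71 rad/s
X_C = 1/(ωC) = 180 Ω
Z = 29.4 − j180 Ω
|Z| = √(29.4² + 180²) = 183 Ω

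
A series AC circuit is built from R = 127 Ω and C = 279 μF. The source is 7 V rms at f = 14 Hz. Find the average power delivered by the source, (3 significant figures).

ω = 2πf = 87.96 rad/s
X_C = 1/(ωC) = 40.7 Ω
Z = 127 − j40.7 Ω
|Z| = √(127² + 40.7²) = 133 Ω
∠Z = arctan(-40.7/127) = -17.8°
I = V/|Z| = 52.5 mA
P = VI cos φ = 7 × 0.0525 × cos(-17.8°) = 350 mW

350 mW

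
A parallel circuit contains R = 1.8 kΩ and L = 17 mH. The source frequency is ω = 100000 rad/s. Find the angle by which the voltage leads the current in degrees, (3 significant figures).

46.6°

X_L = ωL = 1700 Ω
Parallel: admittances add. Y = 1/R + 1/(jωL)
Y = (0.000556 − j0.000588) S
|Y| = 0.000809 S → |Z| = 1/|Y| = 1240 Ω, ∠Z = −∠Y = 46.6°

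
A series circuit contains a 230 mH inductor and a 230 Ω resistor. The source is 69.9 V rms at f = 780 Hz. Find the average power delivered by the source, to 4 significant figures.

ω = 2πf = 4901 rad/s
X_L = ωL = 1127 Ω
Z = 230.0 + j1127 Ω
|Z| = √(230.0² + 1127²) = 1150 Ω
∠Z = arctan(1127/230.0) = 78.47°
I = V/|Z| = 60.76 mA
P = VI cos φ = 69.9 × 0.06076 × cos(78.47°) = 849.1 mW

849.1 mW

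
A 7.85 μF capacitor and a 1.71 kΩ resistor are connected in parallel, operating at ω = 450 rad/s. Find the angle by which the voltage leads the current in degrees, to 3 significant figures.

X_C = 1/(ωC) = 283 Ω
Parallel: admittances add. Y = 1/R + jωC
Y = (0.000585 + j0.00353) S
|Y| = 0.00358 S → |Z| = 1/|Y| = 279 Ω, ∠Z = −∠Y = -80.6°

-80.6°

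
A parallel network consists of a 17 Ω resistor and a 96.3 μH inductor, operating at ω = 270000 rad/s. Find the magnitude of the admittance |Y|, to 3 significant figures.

70.3 mS

X_L = ωL = 26.0 Ω
Parallel: admittances add. Y = 1/R + 1/(jωL)
Y = (0.0588 − j0.0385) S
|Y| = 0.0703 S → |Z| = 1/|Y| = 14.2 Ω, ∠Z = −∠Y = 33.2°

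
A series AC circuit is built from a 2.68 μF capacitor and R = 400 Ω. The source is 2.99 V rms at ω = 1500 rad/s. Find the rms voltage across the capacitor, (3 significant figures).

X_C = 1/(ωC) = 249 Ω
Z = 400 − j249 Ω
|Z| = √(400² + 249²) = 471 Ω
I = V/|Z| = 6.35 mA
V_C = I·|Z_C| = 0.00635 × 249 = 1.58 V

1.58 V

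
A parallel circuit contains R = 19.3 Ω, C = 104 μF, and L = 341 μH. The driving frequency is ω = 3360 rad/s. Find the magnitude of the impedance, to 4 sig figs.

X_L = ωL = 1.146 Ω
X_C = 1/(ωC) = 2.862 Ω
Parallel: admittances add. Y = 1/R + 1/(jωL) + jωC
Y = (0.05181 − j0.5233) S
|Y| = 0.5259 S → |Z| = 1/|Y| = 1.901 Ω, ∠Z = −∠Y = 84.35°

1.901 Ω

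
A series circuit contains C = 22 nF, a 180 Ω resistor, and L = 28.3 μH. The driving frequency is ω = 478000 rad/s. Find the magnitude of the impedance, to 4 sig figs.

197.6 Ω

X_L = ωL = 13.53 Ω
X_C = 1/(ωC) = 95.09 Ω
Net reactance X = X_L − X_C = -81.57 Ω
Z = 180.0 − j81.57 Ω
|Z| = √(180.0² + 81.57²) = 197.6 Ω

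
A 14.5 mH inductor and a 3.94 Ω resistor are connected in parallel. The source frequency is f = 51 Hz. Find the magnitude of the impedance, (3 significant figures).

3.01 Ω

ω = 2πf = 320.4 rad/s
X_L = ωL = 4.65 Ω
Parallel: admittances add. Y = 1/R + 1/(jωL)
Y = (0.254 − j0.215) S
|Y| = 0.333 S → |Z| = 1/|Y| = 3.01 Ω, ∠Z = −∠Y = 40.3°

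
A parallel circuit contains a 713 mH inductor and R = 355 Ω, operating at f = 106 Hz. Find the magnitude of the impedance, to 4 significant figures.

ω = 2πf = 666.0 rad/s
X_L = ωL = 474.9 Ω
Parallel: admittances add. Y = 1/R + 1/(jωL)
Y = (0.002817 − j0.002106) S
|Y| = 0.003517 S → |Z| = 1/|Y| = 284.3 Ω, ∠Z = −∠Y = 36.78°

284.3 Ω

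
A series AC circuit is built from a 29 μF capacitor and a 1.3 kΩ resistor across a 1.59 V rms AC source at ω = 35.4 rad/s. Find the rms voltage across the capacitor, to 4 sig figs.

0.9534 V

X_C = 1/(ωC) = 974.1 Ω
Z = 1300 − j974.1 Ω
|Z| = √(1300² + 974.1²) = 1624 Ω
I = V/|Z| = 978.8 μA
V_C = I·|Z_C| = 0.0009788 × 974.1 = 0.9534 V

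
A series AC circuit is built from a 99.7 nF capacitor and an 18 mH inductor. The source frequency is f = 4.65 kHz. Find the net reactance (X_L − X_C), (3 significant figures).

183 Ω

ω = 2πf = 29220 rad/s
X_L = ωL = 526 Ω
X_C = 1/(ωC) = 343 Ω
X = 526 − 343 = 183 Ω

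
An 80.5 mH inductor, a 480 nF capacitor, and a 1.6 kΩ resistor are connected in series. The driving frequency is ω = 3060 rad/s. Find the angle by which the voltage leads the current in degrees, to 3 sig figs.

X_L = ωL = 246 Ω
X_C = 1/(ωC) = 681 Ω
Net reactance X = X_L − X_C = -434 Ω
Z = 1600 − j434 Ω
|Z| = √(1600² + 434²) = 1660 Ω
∠Z = arctan(-434/1600) = -15.2°

-15.2°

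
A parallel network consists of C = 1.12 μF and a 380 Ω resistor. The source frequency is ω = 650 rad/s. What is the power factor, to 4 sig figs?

0.9638

X_C = 1/(ωC) = 1374 Ω
Parallel: admittances add. Y = 1/R + jωC
Y = (0.002632 + j0.0007280) S
|Y| = 0.002730 S → |Z| = 1/|Y| = 366.2 Ω, ∠Z = −∠Y = -15.46°
cos φ = cos(-15.46°) = 0.9638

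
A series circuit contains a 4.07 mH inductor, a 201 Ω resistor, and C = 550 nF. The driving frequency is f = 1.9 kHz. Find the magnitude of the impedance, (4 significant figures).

226.2 Ω

ω = 2πf = 11940 rad/s
X_L = ωL = 48.59 Ω
X_C = 1/(ωC) = 152.3 Ω
Net reactance X = X_L − X_C = -103.7 Ω
Z = 201.0 − j103.7 Ω
|Z| = √(201.0² + 103.7²) = 226.2 Ω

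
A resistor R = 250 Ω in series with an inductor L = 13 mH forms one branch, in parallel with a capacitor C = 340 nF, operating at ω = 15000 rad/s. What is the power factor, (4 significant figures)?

X_L = ωL = 195.0 Ω
X_C = 1/(ωC) = 196.1 Ω
Branch 1 (R+jX_L): Z₁ = 250.0 + j195.0 Ω, |Z₁| = 317.1 Ω
Branch 2 (−jX_C): Z₂ = −j196.1 Ω
Parallel: Z = Z₁Z₂/(Z₁+Z₂), |Z| = 248.7 Ω, ∠Z = -51.80°
cos φ = cos(-51.80°) = 0.6184

0.6184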